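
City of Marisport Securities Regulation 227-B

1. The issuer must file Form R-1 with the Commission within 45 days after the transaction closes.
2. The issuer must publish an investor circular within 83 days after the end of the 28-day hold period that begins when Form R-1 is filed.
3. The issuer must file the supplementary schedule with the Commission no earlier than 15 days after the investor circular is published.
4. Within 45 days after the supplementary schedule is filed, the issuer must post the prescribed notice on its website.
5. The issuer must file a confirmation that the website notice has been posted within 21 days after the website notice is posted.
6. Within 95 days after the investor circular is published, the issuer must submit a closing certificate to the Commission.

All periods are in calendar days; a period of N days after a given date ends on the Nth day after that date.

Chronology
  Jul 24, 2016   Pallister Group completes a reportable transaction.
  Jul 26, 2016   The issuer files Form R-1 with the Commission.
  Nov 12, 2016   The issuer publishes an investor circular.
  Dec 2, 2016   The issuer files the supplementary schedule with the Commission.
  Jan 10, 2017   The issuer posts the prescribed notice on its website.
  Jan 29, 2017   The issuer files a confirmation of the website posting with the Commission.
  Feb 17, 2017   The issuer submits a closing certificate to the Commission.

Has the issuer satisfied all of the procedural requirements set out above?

(1) due by Jul 24, 2016 + 45 days = Sep 7, 2016; Jul 26, 2016 is within that limit.
(2) due by Aug 23, 2016 + 83 days = Nov 14, 2016; completed Nov 12, 2016, before the deadline.
(3) permitted from Nov 12, 2016 + 15 days = Nov 27, 2016 onward; done Dec 2, 2016, after the minimum wait.
(4) due by Dec 2, 2016 + 45 days = Jan 16, 2017; done Jan 10, 2017 — timely.
(5) due by Jan 10, 2017 + 21 days = Jan 31, 2017; completed Jan 29, 2017, before the deadline.
(6) due by Nov 12, 2016 + 95 days = Feb 15, 2017; not done until Feb 17, 2017, 2 days after the deadline.

No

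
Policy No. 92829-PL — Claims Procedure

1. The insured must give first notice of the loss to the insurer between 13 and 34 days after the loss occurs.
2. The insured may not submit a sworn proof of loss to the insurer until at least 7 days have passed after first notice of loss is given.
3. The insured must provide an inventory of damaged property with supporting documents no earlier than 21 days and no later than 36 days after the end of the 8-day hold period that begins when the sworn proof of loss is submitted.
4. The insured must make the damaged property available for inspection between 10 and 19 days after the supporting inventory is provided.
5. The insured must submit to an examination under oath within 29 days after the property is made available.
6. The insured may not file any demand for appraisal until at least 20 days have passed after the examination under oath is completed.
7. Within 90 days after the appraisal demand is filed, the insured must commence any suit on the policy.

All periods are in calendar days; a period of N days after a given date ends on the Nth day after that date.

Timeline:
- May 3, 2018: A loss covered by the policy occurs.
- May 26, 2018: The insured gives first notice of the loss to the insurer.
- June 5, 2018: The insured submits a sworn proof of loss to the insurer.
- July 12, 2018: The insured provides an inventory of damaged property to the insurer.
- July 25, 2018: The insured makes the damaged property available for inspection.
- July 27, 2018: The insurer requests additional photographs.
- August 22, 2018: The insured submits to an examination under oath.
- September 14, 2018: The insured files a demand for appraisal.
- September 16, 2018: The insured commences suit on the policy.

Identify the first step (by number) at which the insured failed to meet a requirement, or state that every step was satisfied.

None — every step was satisfied

Step 1: the window is 13–34 days after May 3, 2018 (when the loss occurs), so May 16, 2018 through June 6, 2018; May 26, 2018 falls inside that range.
Step 2: the earliest permitted date is 7 days after May 26, 2018 (when first notice of loss is given), i.e. June 2, 2018; done June 5, 2018, after the minimum wait.
Step 3: the window is 21–36 days after June 13, 2018 (end of the 8-day hold period, which began when the sworn proof of loss is submitted on June 5, 2018), so July 4, 2018 through July 19, 2018; July 12, 2018 falls inside that range.
Step 4: the window is 10–19 days after July 12, 2018 (when the supporting inventory is provided), so July 22, 2018 through July 31, 2018; done July 25, 2018, which is between those dates.
Step 5: 29 days after July 25, 2018 (when the property is made available) is August 23, 2018; August 22, 2018 is within that limit.
Step 6: the earliest permitted date is 20 days after August 22, 2018 (when the examination under oath is completed), i.e. September 11, 2018; done September 14, 2018 — permitted.
Step 7: 90 days after September 14, 2018 (when the appraisal demand is filed) is December 13, 2018; done September 16, 2018 — timely.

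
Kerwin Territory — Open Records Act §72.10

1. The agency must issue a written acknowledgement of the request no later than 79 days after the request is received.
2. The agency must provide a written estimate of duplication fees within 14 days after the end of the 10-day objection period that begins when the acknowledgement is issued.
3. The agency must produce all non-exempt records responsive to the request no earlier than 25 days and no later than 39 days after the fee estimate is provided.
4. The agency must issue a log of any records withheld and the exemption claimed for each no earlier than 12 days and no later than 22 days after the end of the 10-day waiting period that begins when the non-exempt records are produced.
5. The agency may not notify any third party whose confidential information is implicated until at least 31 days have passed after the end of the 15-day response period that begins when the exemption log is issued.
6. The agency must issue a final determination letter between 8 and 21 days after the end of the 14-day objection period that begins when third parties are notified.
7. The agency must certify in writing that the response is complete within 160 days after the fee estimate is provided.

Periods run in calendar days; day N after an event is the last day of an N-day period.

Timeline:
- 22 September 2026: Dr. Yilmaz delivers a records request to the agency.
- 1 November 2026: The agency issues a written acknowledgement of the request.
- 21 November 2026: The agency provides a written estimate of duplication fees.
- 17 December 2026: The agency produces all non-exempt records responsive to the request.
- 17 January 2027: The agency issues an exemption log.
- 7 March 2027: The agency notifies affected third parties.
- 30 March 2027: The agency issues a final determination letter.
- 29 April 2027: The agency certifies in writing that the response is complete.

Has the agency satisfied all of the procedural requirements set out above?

Step 1: 79 days after 22 September 2026 (when the request is received) is 10 December 2026; completed 1 November 2026, before the deadline.
Step 2: 14 days after 11 November 2026 (end of the 10-day objection period, which began when the acknowledgement is issued on 1 November 2026) is 25 November 2026; completed 21 November 2026, before the deadline.
Step 3: the window is 25–39 days after 21 November 2026 (when the fee estimate is provided), so 16 December 2026 through 30 December 2026; done 17 December 2026, which is between those dates.
Step 4: the window is 12–22 days after 27 December 2026 (end of the 10-day waiting period, which began when the non-exempt records are produced on 17 December 2026), so 8 January 2027 through 18 January 2027; 17 January 2027 falls inside that range.
Step 5: the earliest permitted date is 31 days after 1 February 2027 (end of the 15-day response period, which began when the exemption log is issued on 17 January 2027), i.e. 4 March 2027; 7 March 2027 is on or after that date.
Step 6: the window is 8–21 days after 21 March 2027 (end of the 14-day objection period, which began when third parties are notified on 7 March 2027), so 29 March 2027 through 11 April 2027; done 30 March 2027 — within the window.
Step 7: 160 days after 21 November 2026 (when the fee estimate is provided) is 30 April 2027; 29 April 2027 is within that limit.

Yes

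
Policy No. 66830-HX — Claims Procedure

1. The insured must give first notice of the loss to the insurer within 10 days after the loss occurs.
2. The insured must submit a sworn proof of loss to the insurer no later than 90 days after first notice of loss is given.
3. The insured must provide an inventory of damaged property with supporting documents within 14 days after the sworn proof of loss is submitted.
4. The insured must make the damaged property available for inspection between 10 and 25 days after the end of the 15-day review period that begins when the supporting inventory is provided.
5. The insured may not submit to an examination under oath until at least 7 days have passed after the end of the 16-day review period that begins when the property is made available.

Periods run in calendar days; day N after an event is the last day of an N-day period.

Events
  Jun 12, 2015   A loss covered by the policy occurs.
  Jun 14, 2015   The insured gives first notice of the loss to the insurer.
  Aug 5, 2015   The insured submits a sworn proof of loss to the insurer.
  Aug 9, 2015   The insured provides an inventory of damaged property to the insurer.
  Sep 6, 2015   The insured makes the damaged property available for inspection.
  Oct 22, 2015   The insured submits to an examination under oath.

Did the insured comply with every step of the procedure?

Yes

(1) due by Jun 12, 2015 + 10 days = Jun 22, 2015; done Jun 14, 2015 — timely.
(2) due by Jun 14, 2015 + 90 days = Sep 12, 2015; Aug 5, 2015 is within that limit.
(3) due by Aug 5, 2015 + 14 days = Aug 19, 2015; completed Aug 9, 2015, before the deadline.
(4) the permitted window runs from Aug 24, 2015 + 10 = Sep 3, 2015 to Aug 24, 2015 + 25 = Sep 18, 2015; done Sep 6, 2015, which is between those dates.
(5) permitted from Sep 22, 2015 + 7 days = Sep 29, 2015 onward; Oct 22, 2015 is on or after that date.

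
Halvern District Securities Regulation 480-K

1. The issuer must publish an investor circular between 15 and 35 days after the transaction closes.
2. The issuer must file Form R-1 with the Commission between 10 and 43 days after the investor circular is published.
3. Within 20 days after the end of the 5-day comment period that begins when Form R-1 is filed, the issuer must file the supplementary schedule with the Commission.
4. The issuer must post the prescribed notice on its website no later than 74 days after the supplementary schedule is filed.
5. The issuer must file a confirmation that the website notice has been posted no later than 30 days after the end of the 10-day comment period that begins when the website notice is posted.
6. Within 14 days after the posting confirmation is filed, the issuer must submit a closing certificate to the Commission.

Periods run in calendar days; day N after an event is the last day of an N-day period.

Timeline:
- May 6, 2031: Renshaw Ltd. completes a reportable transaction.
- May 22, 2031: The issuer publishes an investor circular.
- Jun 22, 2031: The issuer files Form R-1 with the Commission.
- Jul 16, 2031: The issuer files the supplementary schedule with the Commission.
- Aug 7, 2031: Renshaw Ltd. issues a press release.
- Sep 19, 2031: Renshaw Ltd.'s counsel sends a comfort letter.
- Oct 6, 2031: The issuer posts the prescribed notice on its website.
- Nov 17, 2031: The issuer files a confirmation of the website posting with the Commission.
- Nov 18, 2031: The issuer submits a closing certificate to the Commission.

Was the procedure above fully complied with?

(1) the permitted window runs from May 6, 2031 + 15 = May 21, 2031 to May 6, 2031 + 35 = Jun 10, 2031; done May 22, 2031 — within the window.
(2) the permitted window runs from May 22, 2031 + 10 = Jun 1, 2031 to May 22, 2031 + 43 = Jul 4, 2031; Jun 22, 2031 falls inside that range.
(3) due by Jun 27, 2031 + 20 days = Jul 17, 2031; Jul 16, 2031 is within that limit.
(4) due by Jul 16, 2031 + 74 days = Sep 28, 2031; not done until Oct 6, 2031, 8 days after the deadline.

No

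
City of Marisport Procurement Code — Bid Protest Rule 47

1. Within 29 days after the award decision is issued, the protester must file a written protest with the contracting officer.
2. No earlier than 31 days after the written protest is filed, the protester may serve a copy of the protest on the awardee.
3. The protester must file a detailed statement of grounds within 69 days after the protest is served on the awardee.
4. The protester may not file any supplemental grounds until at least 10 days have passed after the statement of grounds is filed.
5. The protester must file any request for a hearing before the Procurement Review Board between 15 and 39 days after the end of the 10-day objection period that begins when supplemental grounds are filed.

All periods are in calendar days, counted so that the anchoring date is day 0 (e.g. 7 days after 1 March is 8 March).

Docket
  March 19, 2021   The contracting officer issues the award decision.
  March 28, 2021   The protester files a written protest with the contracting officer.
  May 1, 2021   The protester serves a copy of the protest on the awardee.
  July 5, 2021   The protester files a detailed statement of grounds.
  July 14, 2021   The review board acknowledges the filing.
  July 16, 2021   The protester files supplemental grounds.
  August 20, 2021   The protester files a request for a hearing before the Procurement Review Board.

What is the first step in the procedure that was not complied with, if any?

None — every step was satisfied

(1) due by March 19, 2021 + 29 days = April 17, 2021; March 28, 2021 is within that limit.
(2) permitted from March 28, 2021 + 31 days = April 28, 2021 onward; May 1, 2021 is on or after that date.
(3) due by May 1, 2021 + 69 days = July 9, 2021; completed July 5, 2021, before the deadline.
(4) permitted from July 5, 2021 + 10 days = July 15, 2021 onward; done July 16, 2021, after the minimum wait.
(5) the permitted window runs from July 26, 2021 + 15 = August 10, 2021 to July 26, 2021 + 39 = September 3, 2021; done August 20, 2021, which is between those dates.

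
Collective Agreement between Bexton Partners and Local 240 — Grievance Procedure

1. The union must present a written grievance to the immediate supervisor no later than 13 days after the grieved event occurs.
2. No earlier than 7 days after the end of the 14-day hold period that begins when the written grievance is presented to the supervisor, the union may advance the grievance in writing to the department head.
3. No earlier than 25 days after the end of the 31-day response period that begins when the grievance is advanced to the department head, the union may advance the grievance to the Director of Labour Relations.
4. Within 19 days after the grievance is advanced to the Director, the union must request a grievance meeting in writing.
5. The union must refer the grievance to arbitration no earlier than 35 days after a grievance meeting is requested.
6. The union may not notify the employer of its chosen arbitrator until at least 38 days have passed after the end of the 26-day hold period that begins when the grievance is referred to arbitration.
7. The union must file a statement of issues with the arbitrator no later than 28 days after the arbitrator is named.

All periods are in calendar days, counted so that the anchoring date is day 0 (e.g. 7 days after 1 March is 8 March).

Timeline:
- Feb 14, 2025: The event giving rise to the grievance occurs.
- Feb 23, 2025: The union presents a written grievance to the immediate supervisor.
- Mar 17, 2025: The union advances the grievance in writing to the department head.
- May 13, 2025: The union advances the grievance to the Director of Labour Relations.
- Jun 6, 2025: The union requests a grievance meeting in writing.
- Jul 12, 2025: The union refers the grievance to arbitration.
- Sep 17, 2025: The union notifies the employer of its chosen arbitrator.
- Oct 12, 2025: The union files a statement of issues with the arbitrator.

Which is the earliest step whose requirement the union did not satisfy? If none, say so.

Step 4

Step 1 — counting 13 days from Feb 14, 2025 (when the grieved event occurs) gives a deadline of Feb 27, 2025; Feb 23, 2025 is within that limit.
Step 2 — must wait 7 days from Mar 9, 2025 (end of the 14-day hold period, which began when the written grievance is presented to the supervisor on Feb 23, 2025), so not before Mar 16, 2025; done Mar 17, 2025 — permitted.
Step 3 — must wait 25 days from Apr 17, 2025 (end of the 31-day response period, which began when the grievance is advanced to the department head on Mar 17, 2025), so not before May 12, 2025; done May 13, 2025 — permitted.
Step 4 — counting 19 days from May 13, 2025 (when the grievance is advanced to the Director) gives a deadline of Jun 1, 2025; done Jun 6, 2025 — 5 days late.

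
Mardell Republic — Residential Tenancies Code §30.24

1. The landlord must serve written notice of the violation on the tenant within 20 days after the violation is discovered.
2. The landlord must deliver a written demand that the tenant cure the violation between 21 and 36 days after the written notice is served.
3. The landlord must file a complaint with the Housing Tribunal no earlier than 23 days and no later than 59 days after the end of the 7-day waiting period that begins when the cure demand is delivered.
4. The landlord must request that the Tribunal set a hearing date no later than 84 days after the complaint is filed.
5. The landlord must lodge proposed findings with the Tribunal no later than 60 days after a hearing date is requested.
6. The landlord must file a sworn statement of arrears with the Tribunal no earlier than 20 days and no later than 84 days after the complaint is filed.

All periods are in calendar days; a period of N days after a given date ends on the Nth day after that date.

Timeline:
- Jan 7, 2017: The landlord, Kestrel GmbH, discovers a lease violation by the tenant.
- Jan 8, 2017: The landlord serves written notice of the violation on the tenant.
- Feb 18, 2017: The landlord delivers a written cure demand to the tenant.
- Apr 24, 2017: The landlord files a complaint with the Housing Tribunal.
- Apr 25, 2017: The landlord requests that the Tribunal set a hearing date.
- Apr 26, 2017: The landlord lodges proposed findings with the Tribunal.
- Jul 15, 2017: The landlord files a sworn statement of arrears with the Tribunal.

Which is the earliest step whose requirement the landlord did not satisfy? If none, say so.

(1) due by Jan 7, 2017 + 20 days = Jan 27, 2017; done Jan 8, 2017 — timely.
(2) the permitted window runs from Jan 8, 2017 + 21 = Jan 29, 2017 to Jan 8, 2017 + 36 = Feb 13, 2017; Feb 18, 2017 is 5 days past the end of the window.
That is the first point of non-compliance.

Step 2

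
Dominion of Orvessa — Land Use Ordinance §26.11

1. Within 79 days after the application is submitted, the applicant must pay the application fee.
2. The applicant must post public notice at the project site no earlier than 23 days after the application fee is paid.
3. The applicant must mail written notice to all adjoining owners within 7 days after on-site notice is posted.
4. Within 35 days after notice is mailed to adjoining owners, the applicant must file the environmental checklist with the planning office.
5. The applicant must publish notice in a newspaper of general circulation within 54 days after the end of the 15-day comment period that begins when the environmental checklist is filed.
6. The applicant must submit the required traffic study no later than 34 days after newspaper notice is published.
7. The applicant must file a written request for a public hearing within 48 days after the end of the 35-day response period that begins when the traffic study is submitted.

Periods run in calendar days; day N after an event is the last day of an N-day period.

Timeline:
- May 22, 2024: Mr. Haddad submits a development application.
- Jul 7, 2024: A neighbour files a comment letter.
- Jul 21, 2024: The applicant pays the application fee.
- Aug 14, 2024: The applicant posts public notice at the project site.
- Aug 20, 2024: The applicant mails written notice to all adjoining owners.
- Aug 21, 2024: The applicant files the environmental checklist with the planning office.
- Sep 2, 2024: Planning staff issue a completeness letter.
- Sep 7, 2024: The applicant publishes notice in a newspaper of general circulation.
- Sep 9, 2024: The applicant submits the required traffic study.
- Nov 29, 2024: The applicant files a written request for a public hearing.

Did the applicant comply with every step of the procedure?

(1) due by May 22, 2024 + 79 days = Aug 9, 2024; done Jul 21, 2024 — timely.
(2) permitted from Jul 21, 2024 + 23 days = Aug 13, 2024 onward; done Aug 14, 2024, after the minimum wait.
(3) due by Aug 14, 2024 + 7 days = Aug 21, 2024; completed Aug 20, 2024, before the deadline.
(4) due by Aug 20, 2024 + 35 days = Sep 24, 2024; done Aug 21, 2024 — timely.
(5) due by Sep 5, 2024 + 54 days = Oct 29, 2024; Sep 7, 2024 is within that limit.
(6) due by Sep 7, 2024 + 34 days = Oct 11, 2024; Sep 9, 2024 is within that limit.
(7) due by Oct 14, 2024 + 48 days = Dec 1, 2024; Nov 29, 2024 is within that limit.

Yes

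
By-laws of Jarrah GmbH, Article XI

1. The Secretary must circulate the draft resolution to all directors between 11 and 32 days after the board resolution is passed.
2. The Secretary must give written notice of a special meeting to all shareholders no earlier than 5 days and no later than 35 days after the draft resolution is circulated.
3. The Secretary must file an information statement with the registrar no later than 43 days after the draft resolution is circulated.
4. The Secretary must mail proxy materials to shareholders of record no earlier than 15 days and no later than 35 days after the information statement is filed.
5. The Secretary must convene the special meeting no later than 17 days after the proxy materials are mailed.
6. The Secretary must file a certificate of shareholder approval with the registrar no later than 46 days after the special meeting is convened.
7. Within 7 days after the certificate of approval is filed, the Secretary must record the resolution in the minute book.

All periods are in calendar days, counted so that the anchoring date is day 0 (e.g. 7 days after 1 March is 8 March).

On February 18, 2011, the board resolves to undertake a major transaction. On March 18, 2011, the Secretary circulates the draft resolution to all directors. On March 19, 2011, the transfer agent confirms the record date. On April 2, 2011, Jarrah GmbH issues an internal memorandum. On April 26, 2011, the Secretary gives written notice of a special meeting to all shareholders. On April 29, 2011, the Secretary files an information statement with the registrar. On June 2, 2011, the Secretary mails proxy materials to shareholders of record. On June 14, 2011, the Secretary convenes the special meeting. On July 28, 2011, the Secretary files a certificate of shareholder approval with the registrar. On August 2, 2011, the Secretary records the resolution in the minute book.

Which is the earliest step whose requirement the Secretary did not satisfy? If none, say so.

Step 2

Step 1: the window is 11–32 days after February 18, 2011 (when the board resolution is passed), so March 1, 2011 through March 22, 2011; March 18, 2011 falls inside that range.
Step 2: the window is 5–35 days after March 18, 2011 (when the draft resolution is circulated), so March 23, 2011 through April 22, 2011; April 26, 2011 is 4 days past the end of the window.
The procedure was therefore not followed at step 2.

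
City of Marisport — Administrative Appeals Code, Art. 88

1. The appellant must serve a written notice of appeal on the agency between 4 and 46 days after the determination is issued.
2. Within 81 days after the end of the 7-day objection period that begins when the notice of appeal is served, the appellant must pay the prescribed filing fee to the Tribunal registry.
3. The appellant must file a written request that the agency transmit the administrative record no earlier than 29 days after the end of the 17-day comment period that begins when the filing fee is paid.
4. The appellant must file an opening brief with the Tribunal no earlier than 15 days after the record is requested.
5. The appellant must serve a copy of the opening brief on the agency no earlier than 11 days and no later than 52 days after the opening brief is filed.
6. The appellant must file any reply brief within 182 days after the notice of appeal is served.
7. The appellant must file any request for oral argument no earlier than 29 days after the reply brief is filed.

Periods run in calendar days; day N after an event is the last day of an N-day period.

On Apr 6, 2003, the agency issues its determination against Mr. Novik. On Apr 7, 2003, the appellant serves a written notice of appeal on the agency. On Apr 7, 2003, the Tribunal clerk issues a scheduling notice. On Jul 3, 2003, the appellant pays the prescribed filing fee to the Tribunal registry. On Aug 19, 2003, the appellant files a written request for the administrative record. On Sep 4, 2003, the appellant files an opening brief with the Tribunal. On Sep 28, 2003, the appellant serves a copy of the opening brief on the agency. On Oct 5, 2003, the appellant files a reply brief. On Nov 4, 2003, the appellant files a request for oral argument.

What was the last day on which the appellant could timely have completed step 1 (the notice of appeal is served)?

Step 1 runs from Apr 6, 2003, when the determination is issued. The window is 4–46 days after Apr 6, 2003; it closes on May 22, 2003.

May 22, 2003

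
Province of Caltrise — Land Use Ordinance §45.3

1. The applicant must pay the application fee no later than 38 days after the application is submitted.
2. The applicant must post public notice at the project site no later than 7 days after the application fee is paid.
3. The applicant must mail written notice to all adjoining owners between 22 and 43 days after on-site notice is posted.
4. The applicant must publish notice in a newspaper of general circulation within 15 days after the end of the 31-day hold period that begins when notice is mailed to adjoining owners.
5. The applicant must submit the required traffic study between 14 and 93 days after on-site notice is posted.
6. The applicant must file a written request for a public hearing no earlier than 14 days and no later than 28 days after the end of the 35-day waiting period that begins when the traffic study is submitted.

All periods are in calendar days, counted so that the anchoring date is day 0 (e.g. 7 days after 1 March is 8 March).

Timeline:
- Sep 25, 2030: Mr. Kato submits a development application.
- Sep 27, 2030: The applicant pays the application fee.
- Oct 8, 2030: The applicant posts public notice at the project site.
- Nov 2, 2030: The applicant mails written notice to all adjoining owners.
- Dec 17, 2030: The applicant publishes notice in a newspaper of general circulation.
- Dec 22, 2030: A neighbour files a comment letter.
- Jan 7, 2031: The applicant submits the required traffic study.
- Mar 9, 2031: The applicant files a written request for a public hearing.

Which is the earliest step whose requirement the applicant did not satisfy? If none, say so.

(1) due by Sep 25, 2030 + 38 days = Nov 2, 2030; Sep 27, 2030 is within that limit.
(2) due by Sep 27, 2030 + 7 days = Oct 4, 2030; Oct 8, 2030 misses that deadline by 4 days.
The procedure was therefore not followed at step 2.

Step 2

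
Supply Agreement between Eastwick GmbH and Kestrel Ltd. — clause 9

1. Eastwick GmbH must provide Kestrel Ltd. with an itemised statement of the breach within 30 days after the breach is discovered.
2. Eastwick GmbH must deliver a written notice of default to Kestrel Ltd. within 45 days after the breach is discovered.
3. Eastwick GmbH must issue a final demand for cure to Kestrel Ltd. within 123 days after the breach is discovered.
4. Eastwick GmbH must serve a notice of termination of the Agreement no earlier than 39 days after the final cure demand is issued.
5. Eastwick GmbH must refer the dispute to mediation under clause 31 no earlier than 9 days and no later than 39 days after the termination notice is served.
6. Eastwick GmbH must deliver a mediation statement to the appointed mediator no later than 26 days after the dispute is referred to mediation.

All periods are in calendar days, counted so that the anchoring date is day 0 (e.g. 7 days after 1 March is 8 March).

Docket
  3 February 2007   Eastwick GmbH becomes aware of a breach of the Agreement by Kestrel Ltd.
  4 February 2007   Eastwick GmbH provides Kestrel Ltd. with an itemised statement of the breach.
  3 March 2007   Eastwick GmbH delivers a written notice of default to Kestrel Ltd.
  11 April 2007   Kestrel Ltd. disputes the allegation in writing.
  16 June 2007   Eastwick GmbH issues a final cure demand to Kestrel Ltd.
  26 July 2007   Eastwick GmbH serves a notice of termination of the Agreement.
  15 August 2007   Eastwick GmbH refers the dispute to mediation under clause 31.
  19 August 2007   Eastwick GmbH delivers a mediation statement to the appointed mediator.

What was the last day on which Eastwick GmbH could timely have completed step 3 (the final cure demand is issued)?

Step 3 runs from 3 February 2007, when the breach is discovered. 123 days after 3 February 2007 is 6 June 2007.

6 June 2007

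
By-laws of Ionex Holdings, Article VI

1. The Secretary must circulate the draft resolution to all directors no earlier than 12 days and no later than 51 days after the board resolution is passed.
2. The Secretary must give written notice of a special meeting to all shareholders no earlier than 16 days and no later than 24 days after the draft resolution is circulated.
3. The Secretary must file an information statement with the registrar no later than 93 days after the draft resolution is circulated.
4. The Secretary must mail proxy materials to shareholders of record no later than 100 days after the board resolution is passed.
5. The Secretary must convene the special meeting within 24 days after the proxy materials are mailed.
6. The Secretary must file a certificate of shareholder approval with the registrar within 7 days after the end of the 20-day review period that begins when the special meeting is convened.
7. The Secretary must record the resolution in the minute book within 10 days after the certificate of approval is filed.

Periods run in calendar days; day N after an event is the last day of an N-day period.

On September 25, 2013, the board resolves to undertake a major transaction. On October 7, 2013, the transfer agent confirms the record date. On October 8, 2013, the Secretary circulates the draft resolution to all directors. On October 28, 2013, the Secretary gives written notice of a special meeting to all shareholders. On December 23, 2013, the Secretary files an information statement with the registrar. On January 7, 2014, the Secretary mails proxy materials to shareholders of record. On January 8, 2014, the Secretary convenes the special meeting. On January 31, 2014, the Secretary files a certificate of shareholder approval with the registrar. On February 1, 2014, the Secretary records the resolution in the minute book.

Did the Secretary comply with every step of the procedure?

No

Step 1: the window is 12–51 days after September 25, 2013 (when the board resolution is passed), so October 7, 2013 through November 15, 2013; October 8, 2013 falls inside that range.
Step 2: the window is 16–24 days after October 8, 2013 (when the draft resolution is circulated), so October 24, 2013 through November 1, 2013; done October 28, 2013 — within the window.
Step 3: 93 days after October 8, 2013 (when the draft resolution is circulated) is January 9, 2014; completed December 23, 2013, before the deadline.
Step 4: 100 days after September 25, 2013 (when the board resolution is passed) is January 3, 2014; not done until January 7, 2014, 4 days after the deadline.
The procedure was therefore not followed at step 4.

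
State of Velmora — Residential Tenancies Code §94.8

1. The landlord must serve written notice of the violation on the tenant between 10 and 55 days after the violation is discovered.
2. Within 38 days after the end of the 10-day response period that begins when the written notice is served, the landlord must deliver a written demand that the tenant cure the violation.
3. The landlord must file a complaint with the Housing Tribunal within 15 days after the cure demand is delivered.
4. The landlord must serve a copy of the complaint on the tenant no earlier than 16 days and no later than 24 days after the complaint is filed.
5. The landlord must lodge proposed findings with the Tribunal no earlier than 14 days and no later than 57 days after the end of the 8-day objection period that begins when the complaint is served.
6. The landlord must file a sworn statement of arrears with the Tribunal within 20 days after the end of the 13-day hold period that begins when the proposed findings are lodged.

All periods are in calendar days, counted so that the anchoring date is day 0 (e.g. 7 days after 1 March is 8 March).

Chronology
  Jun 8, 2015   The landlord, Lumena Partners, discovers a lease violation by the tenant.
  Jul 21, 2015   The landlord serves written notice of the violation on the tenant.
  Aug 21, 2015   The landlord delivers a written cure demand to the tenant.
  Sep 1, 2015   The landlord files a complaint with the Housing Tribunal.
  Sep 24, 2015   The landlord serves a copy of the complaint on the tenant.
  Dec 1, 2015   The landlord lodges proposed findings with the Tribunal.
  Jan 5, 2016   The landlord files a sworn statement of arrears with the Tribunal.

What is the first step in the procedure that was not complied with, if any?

Step 5

Step 1: the window is 10–55 days after Jun 8, 2015 (when the violation is discovered), so Jun 18, 2015 through Aug 2, 2015; done Jul 21, 2015, which is between those dates.
Step 2: 38 days after Jul 31, 2015 (end of the 10-day response period, which began when the written notice is served on Jul 21, 2015) is Sep 7, 2015; Aug 21, 2015 is within that limit.
Step 3: 15 days after Aug 21, 2015 (when the cure demand is delivered) is Sep 5, 2015; done Sep 1, 2015 — timely.
Step 4: the window is 16–24 days after Sep 1, 2015 (when the complaint is filed), so Sep 17, 2015 through Sep 25, 2015; done Sep 24, 2015 — within the window.
Step 5: the window is 14–57 days after Oct 2, 2015 (end of the 8-day objection period, which began when the complaint is served on Sep 24, 2015), so Oct 16, 2015 through Nov 28, 2015; Dec 1, 2015 is 3 days past the end of the window.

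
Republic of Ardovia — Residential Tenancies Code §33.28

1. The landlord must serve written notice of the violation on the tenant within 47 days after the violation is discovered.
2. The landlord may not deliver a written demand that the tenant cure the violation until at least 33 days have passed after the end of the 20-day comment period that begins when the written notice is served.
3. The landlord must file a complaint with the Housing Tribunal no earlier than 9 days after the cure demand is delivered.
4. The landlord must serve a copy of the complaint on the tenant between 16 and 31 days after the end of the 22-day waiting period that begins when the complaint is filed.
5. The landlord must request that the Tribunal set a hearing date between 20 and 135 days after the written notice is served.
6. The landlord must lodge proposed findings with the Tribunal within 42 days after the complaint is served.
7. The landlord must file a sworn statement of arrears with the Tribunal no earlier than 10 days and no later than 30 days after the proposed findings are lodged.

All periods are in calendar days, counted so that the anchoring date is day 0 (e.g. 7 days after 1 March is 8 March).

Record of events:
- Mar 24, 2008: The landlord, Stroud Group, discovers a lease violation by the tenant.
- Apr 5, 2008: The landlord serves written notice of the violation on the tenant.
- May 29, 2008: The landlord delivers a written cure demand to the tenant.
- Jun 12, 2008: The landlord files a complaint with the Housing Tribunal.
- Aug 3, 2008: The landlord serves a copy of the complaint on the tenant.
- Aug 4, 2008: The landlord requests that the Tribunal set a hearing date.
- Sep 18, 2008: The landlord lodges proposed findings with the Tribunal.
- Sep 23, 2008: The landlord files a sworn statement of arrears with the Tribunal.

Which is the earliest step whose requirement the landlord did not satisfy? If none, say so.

Step 6

(1) due by Mar 24, 2008 + 47 days = May 10, 2008; done Apr 5, 2008 — timely.
(2) permitted from Apr 25, 2008 + 33 days = May 28, 2008 onward; May 29, 2008 is on or after that date.
(3) permitted from May 29, 2008 + 9 days = Jun 7, 2008 onward; done Jun 12, 2008, after the minimum wait.
(4) the permitted window runs from Jul 4, 2008 + 16 = Jul 20, 2008 to Jul 4, 2008 + 31 = Aug 4, 2008; done Aug 3, 2008 — within the window.
(5) the permitted window runs from Apr 5, 2008 + 20 = Apr 25, 2008 to Apr 5, 2008 + 135 = Aug 18, 2008; done Aug 4, 2008 — within the window.
(6) due by Aug 3, 2008 + 42 days = Sep 14, 2008; Sep 18, 2008 misses that deadline by 4 days.
Later steps need not be reached.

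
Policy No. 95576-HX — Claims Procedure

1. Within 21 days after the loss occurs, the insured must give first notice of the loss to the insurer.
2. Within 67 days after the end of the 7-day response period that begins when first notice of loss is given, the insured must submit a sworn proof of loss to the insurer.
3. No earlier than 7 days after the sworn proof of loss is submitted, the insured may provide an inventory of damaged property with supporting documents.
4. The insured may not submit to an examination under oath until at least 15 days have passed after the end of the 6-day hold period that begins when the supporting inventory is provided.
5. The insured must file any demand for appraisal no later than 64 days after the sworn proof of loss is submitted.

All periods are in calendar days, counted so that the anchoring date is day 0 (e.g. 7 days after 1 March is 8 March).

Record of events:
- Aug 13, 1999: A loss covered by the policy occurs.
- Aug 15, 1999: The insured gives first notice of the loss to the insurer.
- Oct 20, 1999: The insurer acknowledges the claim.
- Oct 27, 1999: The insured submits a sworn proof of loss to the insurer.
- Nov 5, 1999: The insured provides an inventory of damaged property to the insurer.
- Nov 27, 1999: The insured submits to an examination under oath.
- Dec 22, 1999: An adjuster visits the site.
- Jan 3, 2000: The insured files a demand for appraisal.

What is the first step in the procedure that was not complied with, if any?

Step 1: 21 days after Aug 13, 1999 (when the loss occurs) is Sep 3, 1999; completed Aug 15, 1999, before the deadline.
Step 2: 67 days after Aug 22, 1999 (end of the 7-day response period, which began when first notice of loss is given on Aug 15, 1999) is Oct 28, 1999; completed Oct 27, 1999, before the deadline.
Step 3: the earliest permitted date is 7 days after Oct 27, 1999 (when the sworn proof of loss is submitted), i.e. Nov 3, 1999; done Nov 5, 1999 — permitted.
Step 4: the earliest permitted date is 15 days after Nov 11, 1999 (end of the 6-day hold period, which began when the supporting inventory is provided on Nov 5, 1999), i.e. Nov 26, 1999; done Nov 27, 1999 — permitted.
Step 5: 64 days after Oct 27, 1999 (when the sworn proof of loss is submitted) is Dec 30, 1999; Jan 3, 2000 misses that deadline by 4 days.
The procedure was therefore not followed at step 5.

Step 5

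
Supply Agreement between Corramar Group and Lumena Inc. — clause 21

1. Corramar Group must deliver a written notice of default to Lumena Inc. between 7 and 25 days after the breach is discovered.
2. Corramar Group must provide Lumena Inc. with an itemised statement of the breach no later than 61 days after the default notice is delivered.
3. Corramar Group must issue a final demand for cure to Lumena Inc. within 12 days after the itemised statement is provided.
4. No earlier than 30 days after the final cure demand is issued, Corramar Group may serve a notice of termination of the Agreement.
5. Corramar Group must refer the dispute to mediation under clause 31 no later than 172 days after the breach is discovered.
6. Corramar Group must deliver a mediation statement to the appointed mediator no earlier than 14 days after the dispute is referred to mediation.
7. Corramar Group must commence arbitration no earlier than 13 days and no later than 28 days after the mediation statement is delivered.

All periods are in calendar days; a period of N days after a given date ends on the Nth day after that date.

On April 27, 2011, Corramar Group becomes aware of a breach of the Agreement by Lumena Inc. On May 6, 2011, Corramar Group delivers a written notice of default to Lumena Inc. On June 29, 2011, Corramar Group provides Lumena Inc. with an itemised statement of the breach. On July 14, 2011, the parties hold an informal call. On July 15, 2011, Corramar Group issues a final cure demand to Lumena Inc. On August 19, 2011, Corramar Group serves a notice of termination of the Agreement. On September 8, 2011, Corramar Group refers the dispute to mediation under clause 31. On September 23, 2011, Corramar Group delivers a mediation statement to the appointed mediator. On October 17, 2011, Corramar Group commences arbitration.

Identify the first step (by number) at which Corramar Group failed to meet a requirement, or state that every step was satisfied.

(1) the permitted window runs from April 27, 2011 + 7 = May 4, 2011 to April 27, 2011 + 25 = May 22, 2011; done May 6, 2011 — within the window.
(2) due by May 6, 2011 + 61 days = July 6, 2011; June 29, 2011 is within that limit.
(3) due by June 29, 2011 + 12 days = July 11, 2011; done July 15, 2011 — 4 days late.

Step 3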